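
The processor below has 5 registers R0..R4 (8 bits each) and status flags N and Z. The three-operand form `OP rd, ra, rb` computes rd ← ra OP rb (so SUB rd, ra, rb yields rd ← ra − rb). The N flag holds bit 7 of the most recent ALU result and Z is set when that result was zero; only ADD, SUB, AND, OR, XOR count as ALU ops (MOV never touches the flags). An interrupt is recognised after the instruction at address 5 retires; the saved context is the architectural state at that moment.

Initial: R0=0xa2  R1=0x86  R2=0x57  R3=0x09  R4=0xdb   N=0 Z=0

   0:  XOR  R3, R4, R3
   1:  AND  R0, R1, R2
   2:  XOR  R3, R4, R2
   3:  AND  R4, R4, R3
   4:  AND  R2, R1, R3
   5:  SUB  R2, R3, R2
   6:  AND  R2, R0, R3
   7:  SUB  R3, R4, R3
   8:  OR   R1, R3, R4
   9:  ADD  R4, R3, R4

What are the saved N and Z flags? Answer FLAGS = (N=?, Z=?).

after  0: R0=0xa2 R1=0x86 R2=0x57 R3=0xd2 R4=0xdb  N=1 Z=0
after  1: R0=0x06 R1=0x86 R2=0x57 R3=0xd2 R4=0xdb  N=0 Z=0
after  2: R0=0x06 R1=0x86 R2=0x57 R3=0x8c R4=0xdb  N=1 Z=0
after  3: R0=0x06 R1=0x86 R2=0x57 R3=0x8c R4=0x88  N=1 Z=0
after  4: R0=0x06 R1=0x86 R2=0x84 R3=0x8c R4=0x88  N=1 Z=0
after  5: R0=0x06 R1=0x86 R2=0x08 R3=0x8c R4=0x88  N=0 Z=0
-- IRQ taken; context saved, return-PC = 6 --

FLAGS = (N=0, Z=0)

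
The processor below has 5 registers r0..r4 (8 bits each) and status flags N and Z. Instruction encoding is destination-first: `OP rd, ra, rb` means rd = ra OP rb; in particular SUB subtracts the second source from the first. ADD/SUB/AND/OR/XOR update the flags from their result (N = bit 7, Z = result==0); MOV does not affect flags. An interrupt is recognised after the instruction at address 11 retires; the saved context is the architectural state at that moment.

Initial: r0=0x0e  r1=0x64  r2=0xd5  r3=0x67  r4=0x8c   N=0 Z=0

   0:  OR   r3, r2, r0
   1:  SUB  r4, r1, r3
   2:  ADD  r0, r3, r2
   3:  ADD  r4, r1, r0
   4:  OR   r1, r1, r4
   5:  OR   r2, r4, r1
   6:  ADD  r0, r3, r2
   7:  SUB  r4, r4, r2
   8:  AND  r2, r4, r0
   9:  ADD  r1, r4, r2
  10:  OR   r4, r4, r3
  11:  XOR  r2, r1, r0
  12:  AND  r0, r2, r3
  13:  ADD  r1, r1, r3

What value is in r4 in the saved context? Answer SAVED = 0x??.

after  0: r0=0x0e r1=0x64 r2=0xd5 r3=0xdf r4=0x8c  N=1 Z=0
after  1: r0=0x0e r1=0x64 r2=0xd5 r3=0xdf r4=0x85  N=1 Z=0
after  2: r0=0xb4 r1=0x64 r2=0xd5 r3=0xdf r4=0x85  N=1 Z=0
after  3: r0=0xb4 r1=0x64 r2=0xd5 r3=0xdf r4=0x18  N=0 Z=0
after  4: r0=0xb4 r1=0x7c r2=0xd5 r3=0xdf r4=0x18  N=0 Z=0
after  5: r0=0xb4 r1=0x7c r2=0x7c r3=0xdf r4=0x18  N=0 Z=0
after  6: r0=0x5b r1=0x7c r2=0x7c r3=0xdf r4=0x18  N=0 Z=0
after  7: r0=0x5b r1=0x7c r2=0x7c r3=0xdf r4=0x9c  N=1 Z=0
after  8: r0=0x5b r1=0x7c r2=0x18 r3=0xdf r4=0x9c  N=0 Z=0
after  9: r0=0x5b r1=0xb4 r2=0x18 r3=0xdf r4=0x9c  N=1 Z=0
after 10: r0=0x5b r1=0xb4 r2=0x18 r3=0xdf r4=0xdf  N=1 Z=0
after 11: r0=0x5b r1=0xb4 r2=0xef r3=0xdf r4=0xdf  N=1 Z=0
-- IRQ taken; context saved, return-PC = 12 --

SAVED = 0xdf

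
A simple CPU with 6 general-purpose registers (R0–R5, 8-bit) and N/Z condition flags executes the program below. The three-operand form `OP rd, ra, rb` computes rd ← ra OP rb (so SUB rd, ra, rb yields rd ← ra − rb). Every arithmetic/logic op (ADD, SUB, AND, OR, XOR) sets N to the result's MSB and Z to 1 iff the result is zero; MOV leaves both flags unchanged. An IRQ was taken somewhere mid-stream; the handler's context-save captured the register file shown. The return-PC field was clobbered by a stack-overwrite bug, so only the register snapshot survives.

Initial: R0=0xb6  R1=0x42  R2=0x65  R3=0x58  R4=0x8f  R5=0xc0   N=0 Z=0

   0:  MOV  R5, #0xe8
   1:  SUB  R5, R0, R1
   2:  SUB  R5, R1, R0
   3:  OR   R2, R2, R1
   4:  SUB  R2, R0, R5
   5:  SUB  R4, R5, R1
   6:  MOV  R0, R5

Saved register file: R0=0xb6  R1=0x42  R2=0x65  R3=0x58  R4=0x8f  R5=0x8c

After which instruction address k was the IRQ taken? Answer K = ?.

after  0: R0=0xb6 R1=0x42 R2=0x65 R3=0x58 R4=0x8f R5=0xe8  N=0 Z=0
after  1: R0=0xb6 R1=0x42 R2=0x65 R3=0x58 R4=0x8f R5=0x74  N=0 Z=0
after  2: R0=0xb6 R1=0x42 R2=0x65 R3=0x58 R4=0x8f R5=0x8c  N=1 Z=0
-- IRQ taken; context saved, return-PC = 3 --

K = 2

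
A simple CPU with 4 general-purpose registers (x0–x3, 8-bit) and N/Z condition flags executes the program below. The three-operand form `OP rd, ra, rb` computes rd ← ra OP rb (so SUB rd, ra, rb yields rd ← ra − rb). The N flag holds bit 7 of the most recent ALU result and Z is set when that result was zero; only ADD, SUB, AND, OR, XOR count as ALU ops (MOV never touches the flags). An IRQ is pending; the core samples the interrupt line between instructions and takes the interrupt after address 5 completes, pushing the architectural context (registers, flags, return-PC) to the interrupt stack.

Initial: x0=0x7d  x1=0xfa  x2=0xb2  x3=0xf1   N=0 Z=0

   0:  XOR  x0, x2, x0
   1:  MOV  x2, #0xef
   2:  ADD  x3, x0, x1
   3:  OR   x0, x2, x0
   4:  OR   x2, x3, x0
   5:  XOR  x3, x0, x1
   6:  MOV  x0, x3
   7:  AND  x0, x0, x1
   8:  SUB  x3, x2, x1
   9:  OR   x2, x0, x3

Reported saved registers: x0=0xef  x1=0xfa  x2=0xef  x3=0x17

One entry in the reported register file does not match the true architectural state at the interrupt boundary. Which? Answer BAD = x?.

after  0: x0=0xcf x1=0xfa x2=0xb2 x3=0xf1  N=1 Z=0
after  1: x0=0xcf x1=0xfa x2=0xef x3=0xf1  N=1 Z=0
after  2: x0=0xcf x1=0xfa x2=0xef x3=0xc9  N=1 Z=0
after  3: x0=0xef x1=0xfa x2=0xef x3=0xc9  N=1 Z=0
after  4: x0=0xef x1=0xfa x2=0xef x3=0xc9  N=1 Z=0
after  5: x0=0xef x1=0xfa x2=0xef x3=0x15  N=0 Z=0
-- IRQ taken; context saved, return-PC = 6 --
mismatch: x3: reported 0x17 vs actual 0x15

BAD = x3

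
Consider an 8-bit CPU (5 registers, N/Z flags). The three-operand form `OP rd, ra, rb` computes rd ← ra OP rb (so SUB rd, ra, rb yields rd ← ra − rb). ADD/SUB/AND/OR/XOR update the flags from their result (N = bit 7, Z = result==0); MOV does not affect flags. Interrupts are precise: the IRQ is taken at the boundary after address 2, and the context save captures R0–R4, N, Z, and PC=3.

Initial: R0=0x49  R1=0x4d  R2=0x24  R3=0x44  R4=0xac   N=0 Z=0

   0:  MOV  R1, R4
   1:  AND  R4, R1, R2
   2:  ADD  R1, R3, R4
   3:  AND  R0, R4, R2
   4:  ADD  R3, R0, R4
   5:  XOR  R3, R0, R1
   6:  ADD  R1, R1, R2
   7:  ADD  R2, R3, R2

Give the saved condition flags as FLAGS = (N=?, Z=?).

FLAGS = (N=0, Z=0)

after  0: R0=0x49 R1=0xac R2=0x24 R3=0x44 R4=0xac  N=0 Z=0
after  1: R0=0x49 R1=0xac R2=0x24 R3=0x44 R4=0x24  N=0 Z=0
after  2: R0=0x49 R1=0x68 R2=0x24 R3=0x44 R4=0x24  N=0 Z=0
-- IRQ taken; context saved, return-PC = 3 --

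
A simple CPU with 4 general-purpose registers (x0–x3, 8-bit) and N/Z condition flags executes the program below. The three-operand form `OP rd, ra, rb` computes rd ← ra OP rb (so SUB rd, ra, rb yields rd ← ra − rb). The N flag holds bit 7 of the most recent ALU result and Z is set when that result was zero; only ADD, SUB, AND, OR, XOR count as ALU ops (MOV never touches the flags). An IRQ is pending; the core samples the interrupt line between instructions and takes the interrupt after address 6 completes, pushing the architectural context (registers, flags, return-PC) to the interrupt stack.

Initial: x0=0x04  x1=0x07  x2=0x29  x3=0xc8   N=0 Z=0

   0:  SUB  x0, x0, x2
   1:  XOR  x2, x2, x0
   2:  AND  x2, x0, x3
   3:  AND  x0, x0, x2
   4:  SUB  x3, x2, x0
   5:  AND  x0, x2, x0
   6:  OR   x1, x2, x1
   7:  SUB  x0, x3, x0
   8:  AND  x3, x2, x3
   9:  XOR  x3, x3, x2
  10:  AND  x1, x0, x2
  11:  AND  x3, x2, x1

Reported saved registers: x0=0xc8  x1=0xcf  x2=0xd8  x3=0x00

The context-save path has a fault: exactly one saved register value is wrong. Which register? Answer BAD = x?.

BAD = x2

after  0: x0=0xdb x1=0x07 x2=0x29 x3=0xc8  N=1 Z=0
after  1: x0=0xdb x1=0x07 x2=0xf2 x3=0xc8  N=1 Z=0
after  2: x0=0xdb x1=0x07 x2=0xc8 x3=0xc8  N=1 Z=0
after  3: x0=0xc8 x1=0x07 x2=0xc8 x3=0xc8  N=1 Z=0
after  4: x0=0xc8 x1=0x07 x2=0xc8 x3=0x00  N=0 Z=1
after  5: x0=0xc8 x1=0x07 x2=0xc8 x3=0x00  N=1 Z=0
after  6: x0=0xc8 x1=0xcf x2=0xc8 x3=0x00  N=1 Z=0
-- IRQ taken; context saved, return-PC = 7 --
mismatch: x2: reported 0xd8 vs actual 0xc8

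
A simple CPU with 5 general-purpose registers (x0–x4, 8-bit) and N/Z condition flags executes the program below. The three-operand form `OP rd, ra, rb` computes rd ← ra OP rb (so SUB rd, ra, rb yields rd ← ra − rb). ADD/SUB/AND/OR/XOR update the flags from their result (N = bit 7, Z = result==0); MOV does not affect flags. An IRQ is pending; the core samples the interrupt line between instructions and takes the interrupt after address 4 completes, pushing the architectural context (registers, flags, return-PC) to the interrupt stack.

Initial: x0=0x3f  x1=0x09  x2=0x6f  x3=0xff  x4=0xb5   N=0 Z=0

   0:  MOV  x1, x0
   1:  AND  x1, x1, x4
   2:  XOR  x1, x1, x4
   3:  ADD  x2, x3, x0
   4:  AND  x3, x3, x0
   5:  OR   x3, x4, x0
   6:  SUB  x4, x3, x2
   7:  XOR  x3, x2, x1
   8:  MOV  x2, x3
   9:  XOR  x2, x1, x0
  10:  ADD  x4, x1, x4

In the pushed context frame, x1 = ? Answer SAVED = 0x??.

after  0: x0=0x3f x1=0x3f x2=0x6f x3=0xff x4=0xb5  N=0 Z=0
after  1: x0=0x3f x1=0x35 x2=0x6f x3=0xff x4=0xb5  N=0 Z=0
after  2: x0=0x3f x1=0x80 x2=0x6f x3=0xff x4=0xb5  N=1 Z=0
after  3: x0=0x3f x1=0x80 x2=0x3e x3=0xff x4=0xb5  N=0 Z=0
after  4: x0=0x3f x1=0x80 x2=0x3e x3=0x3f x4=0xb5  N=0 Z=0
-- IRQ taken; context saved, return-PC = 5 --

SAVED = 0x80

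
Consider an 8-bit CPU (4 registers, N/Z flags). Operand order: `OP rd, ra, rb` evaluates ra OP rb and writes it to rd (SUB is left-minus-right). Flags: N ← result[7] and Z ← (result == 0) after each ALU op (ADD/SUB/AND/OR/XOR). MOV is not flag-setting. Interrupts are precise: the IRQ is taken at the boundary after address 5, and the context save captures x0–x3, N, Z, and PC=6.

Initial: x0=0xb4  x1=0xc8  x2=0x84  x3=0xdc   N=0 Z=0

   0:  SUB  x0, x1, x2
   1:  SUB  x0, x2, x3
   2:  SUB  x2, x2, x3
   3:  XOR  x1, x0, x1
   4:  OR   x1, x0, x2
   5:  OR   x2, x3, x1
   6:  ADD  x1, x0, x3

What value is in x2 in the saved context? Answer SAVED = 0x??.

SAVED = 0xfc

after  0: x0=0x44 x1=0xc8 x2=0x84 x3=0xdc  N=0 Z=0
after  1: x0=0xa8 x1=0xc8 x2=0x84 x3=0xdc  N=1 Z=0
after  2: x0=0xa8 x1=0xc8 x2=0xa8 x3=0xdc  N=1 Z=0
after  3: x0=0xa8 x1=0x60 x2=0xa8 x3=0xdc  N=0 Z=0
after  4: x0=0xa8 x1=0xa8 x2=0xa8 x3=0xdc  N=1 Z=0
after  5: x0=0xa8 x1=0xa8 x2=0xfc x3=0xdc  N=1 Z=0
-- IRQ taken; context saved, return-PC = 6 --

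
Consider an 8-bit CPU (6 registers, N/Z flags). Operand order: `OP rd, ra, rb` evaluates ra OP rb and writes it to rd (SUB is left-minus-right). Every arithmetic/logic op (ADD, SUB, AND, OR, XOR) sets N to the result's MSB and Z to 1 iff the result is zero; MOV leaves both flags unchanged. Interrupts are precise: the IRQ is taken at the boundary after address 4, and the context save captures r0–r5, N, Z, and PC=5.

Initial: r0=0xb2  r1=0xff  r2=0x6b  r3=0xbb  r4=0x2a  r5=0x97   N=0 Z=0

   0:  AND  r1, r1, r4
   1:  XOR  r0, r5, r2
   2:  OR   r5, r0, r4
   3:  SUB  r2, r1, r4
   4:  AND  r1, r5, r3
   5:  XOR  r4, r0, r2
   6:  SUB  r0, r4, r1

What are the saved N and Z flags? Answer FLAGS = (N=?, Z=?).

after  0: r0=0xb2 r1=0x2a r2=0x6b r3=0xbb r4=0x2a r5=0x97  N=0 Z=0
after  1: r0=0xfc r1=0x2a r2=0x6b r3=0xbb r4=0x2a r5=0x97  N=1 Z=0
after  2: r0=0xfc r1=0x2a r2=0x6b r3=0xbb r4=0x2a r5=0xfe  N=1 Z=0
after  3: r0=0xfc r1=0x2a r2=0x00 r3=0xbb r4=0x2a r5=0xfe  N=0 Z=1
after  4: r0=0xfc r1=0xba r2=0x00 r3=0xbb r4=0x2a r5=0xfe  N=1 Z=0
-- IRQ taken; context saved, return-PC = 5 --

FLAGS = (N=1, Z=0)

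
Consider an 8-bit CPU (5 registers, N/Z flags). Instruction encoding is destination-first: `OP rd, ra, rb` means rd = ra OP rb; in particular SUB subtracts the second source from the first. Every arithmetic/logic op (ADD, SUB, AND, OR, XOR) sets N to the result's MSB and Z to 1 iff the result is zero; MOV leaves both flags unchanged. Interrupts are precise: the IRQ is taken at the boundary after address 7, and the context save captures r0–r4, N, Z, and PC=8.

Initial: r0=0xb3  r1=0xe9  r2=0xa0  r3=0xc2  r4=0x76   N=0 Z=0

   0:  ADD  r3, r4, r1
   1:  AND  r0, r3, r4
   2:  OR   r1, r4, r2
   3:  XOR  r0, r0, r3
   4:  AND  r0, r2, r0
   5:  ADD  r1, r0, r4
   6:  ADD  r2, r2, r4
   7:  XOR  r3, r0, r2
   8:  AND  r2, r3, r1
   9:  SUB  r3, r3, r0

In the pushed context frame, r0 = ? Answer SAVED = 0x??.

SAVED = 0x00

after  0: r0=0xb3 r1=0xe9 r2=0xa0 r3=0x5f r4=0x76  N=0 Z=0
after  1: r0=0x56 r1=0xe9 r2=0xa0 r3=0x5f r4=0x76  N=0 Z=0
after  2: r0=0x56 r1=0xf6 r2=0xa0 r3=0x5f r4=0x76  N=1 Z=0
after  3: r0=0x09 r1=0xf6 r2=0xa0 r3=0x5f r4=0x76  N=0 Z=0
after  4: r0=0x00 r1=0xf6 r2=0xa0 r3=0x5f r4=0x76  N=0 Z=1
after  5: r0=0x00 r1=0x76 r2=0xa0 r3=0x5f r4=0x76  N=0 Z=0
after  6: r0=0x00 r1=0x76 r2=0x16 r3=0x5f r4=0x76  N=0 Z=0
after  7: r0=0x00 r1=0x76 r2=0x16 r3=0x16 r4=0x76  N=0 Z=0
-- IRQ taken; context saved, return-PC = 8 --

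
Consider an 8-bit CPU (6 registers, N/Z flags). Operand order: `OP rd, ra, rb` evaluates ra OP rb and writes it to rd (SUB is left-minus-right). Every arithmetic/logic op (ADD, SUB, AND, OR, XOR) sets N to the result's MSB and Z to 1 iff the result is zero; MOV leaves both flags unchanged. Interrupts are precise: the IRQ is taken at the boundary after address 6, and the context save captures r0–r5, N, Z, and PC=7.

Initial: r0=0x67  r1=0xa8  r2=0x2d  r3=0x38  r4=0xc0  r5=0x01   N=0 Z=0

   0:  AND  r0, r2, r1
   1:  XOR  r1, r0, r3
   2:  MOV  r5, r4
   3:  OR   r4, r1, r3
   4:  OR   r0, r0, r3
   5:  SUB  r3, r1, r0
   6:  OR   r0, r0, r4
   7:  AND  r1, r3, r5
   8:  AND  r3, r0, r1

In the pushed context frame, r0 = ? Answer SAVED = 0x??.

after  0: r0=0x28 r1=0xa8 r2=0x2d r3=0x38 r4=0xc0 r5=0x01  N=0 Z=0
after  1: r0=0x28 r1=0x10 r2=0x2d r3=0x38 r4=0xc0 r5=0x01  N=0 Z=0
after  2: r0=0x28 r1=0x10 r2=0x2d r3=0x38 r4=0xc0 r5=0xc0  N=0 Z=0
after  3: r0=0x28 r1=0x10 r2=0x2d r3=0x38 r4=0x38 r5=0xc0  N=0 Z=0
after  4: r0=0x38 r1=0x10 r2=0x2d r3=0x38 r4=0x38 r5=0xc0  N=0 Z=0
after  5: r0=0x38 r1=0x10 r2=0x2d r3=0xd8 r4=0x38 r5=0xc0  N=1 Z=0
after  6: r0=0x38 r1=0x10 r2=0x2d r3=0xd8 r4=0x38 r5=0xc0  N=0 Z=0
-- IRQ taken; context saved, return-PC = 7 --

SAVED = 0x38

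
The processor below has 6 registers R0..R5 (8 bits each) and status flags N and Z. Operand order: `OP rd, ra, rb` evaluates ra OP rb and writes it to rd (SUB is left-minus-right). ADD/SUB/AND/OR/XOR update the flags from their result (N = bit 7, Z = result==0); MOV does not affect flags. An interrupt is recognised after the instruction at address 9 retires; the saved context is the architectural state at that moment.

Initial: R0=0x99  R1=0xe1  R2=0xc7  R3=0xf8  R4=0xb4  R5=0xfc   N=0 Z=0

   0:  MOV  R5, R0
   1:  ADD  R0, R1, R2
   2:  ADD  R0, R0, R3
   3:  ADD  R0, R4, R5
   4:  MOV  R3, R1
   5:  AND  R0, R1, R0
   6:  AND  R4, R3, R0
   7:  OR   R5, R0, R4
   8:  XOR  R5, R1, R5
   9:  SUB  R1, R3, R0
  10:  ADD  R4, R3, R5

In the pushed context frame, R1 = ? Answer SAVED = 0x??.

SAVED = 0xa0

after  0: R0=0x99 R1=0xe1 R2=0xc7 R3=0xf8 R4=0xb4 R5=0x99  N=0 Z=0
after  1: R0=0xa8 R1=0xe1 R2=0xc7 R3=0xf8 R4=0xb4 R5=0x99  N=1 Z=0
after  2: R0=0xa0 R1=0xe1 R2=0xc7 R3=0xf8 R4=0xb4 R5=0x99  N=1 Z=0
after  3: R0=0x4d R1=0xe1 R2=0xc7 R3=0xf8 R4=0xb4 R5=0x99  N=0 Z=0
after  4: R0=0x4d R1=0xe1 R2=0xc7 R3=0xe1 R4=0xb4 R5=0x99  N=0 Z=0
after  5: R0=0x41 R1=0xe1 R2=0xc7 R3=0xe1 R4=0xb4 R5=0x99  N=0 Z=0
after  6: R0=0x41 R1=0xe1 R2=0xc7 R3=0xe1 R4=0x41 R5=0x99  N=0 Z=0
after  7: R0=0x41 R1=0xe1 R2=0xc7 R3=0xe1 R4=0x41 R5=0x41  N=0 Z=0
after  8: R0=0x41 R1=0xe1 R2=0xc7 R3=0xe1 R4=0x41 R5=0xa0  N=1 Z=0
after  9: R0=0x41 R1=0xa0 R2=0xc7 R3=0xe1 R4=0x41 R5=0xa0  N=1 Z=0
-- IRQ taken; context saved, return-PC = 10 --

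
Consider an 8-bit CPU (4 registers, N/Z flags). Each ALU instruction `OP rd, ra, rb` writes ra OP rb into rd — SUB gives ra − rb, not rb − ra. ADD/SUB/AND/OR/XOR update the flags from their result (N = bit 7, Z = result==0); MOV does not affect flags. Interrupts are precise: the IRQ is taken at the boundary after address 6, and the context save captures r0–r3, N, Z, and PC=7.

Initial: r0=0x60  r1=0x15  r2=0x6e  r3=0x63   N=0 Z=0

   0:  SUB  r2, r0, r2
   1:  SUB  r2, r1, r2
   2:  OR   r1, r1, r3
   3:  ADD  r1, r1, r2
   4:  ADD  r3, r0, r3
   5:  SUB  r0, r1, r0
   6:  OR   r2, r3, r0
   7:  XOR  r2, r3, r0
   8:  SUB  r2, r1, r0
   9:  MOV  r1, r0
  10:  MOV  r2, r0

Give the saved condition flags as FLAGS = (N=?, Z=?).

FLAGS = (N=1, Z=0)

after  0: r0=0x60 r1=0x15 r2=0xf2 r3=0x63  N=1 Z=0
after  1: r0=0x60 r1=0x15 r2=0x23 r3=0x63  N=0 Z=0
after  2: r0=0x60 r1=0x77 r2=0x23 r3=0x63  N=0 Z=0
after  3: r0=0x60 r1=0x9a r2=0x23 r3=0x63  N=1 Z=0
after  4: r0=0x60 r1=0x9a r2=0x23 r3=0xc3  N=1 Z=0
after  5: r0=0x3a r1=0x9a r2=0x23 r3=0xc3  N=0 Z=0
after  6: r0=0x3a r1=0x9a r2=0xfb r3=0xc3  N=1 Z=0
-- IRQ taken; context saved, return-PC = 7 --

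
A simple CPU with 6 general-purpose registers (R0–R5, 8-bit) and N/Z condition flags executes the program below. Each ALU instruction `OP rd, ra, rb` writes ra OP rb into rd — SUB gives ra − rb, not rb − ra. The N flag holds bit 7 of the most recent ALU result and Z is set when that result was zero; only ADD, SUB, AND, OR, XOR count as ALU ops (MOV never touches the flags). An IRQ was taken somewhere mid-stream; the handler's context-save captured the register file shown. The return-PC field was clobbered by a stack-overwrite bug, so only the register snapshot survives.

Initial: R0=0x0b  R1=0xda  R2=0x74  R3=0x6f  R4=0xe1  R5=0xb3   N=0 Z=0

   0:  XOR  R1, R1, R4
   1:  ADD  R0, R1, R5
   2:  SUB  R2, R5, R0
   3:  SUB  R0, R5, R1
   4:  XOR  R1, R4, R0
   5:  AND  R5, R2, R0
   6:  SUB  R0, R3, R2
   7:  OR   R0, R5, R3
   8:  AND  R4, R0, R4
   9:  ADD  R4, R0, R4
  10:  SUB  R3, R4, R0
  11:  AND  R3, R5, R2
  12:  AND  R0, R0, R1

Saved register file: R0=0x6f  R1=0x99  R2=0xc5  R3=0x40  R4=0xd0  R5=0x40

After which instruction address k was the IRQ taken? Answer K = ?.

after  0: R0=0x0b R1=0x3b R2=0x74 R3=0x6f R4=0xe1 R5=0xb3  N=0 Z=0
after  1: R0=0xee R1=0x3b R2=0x74 R3=0x6f R4=0xe1 R5=0xb3  N=1 Z=0
after  2: R0=0xee R1=0x3b R2=0xc5 R3=0x6f R4=0xe1 R5=0xb3  N=1 Z=0
after  3: R0=0x78 R1=0x3b R2=0xc5 R3=0x6f R4=0xe1 R5=0xb3  N=0 Z=0
after  4: R0=0x78 R1=0x99 R2=0xc5 R3=0x6f R4=0xe1 R5=0xb3  N=1 Z=0
after  5: R0=0x78 R1=0x99 R2=0xc5 R3=0x6f R4=0xe1 R5=0x40  N=0 Z=0
after  6: R0=0xaa R1=0x99 R2=0xc5 R3=0x6f R4=0xe1 R5=0x40  N=1 Z=0
after  7: R0=0x6f R1=0x99 R2=0xc5 R3=0x6f R4=0xe1 R5=0x40  N=0 Z=0
after  8: R0=0x6f R1=0x99 R2=0xc5 R3=0x6f R4=0x61 R5=0x40  N=0 Z=0
after  9: R0=0x6f R1=0x99 R2=0xc5 R3=0x6f R4=0xd0 R5=0x40  N=1 Z=0
after 10: R0=0x6f R1=0x99 R2=0xc5 R3=0x61 R4=0xd0 R5=0x40  N=0 Z=0
after 11: R0=0x6f R1=0x99 R2=0xc5 R3=0x40 R4=0xd0 R5=0x40  N=0 Z=0
-- IRQ taken; context saved, return-PC = 12 --

K = 11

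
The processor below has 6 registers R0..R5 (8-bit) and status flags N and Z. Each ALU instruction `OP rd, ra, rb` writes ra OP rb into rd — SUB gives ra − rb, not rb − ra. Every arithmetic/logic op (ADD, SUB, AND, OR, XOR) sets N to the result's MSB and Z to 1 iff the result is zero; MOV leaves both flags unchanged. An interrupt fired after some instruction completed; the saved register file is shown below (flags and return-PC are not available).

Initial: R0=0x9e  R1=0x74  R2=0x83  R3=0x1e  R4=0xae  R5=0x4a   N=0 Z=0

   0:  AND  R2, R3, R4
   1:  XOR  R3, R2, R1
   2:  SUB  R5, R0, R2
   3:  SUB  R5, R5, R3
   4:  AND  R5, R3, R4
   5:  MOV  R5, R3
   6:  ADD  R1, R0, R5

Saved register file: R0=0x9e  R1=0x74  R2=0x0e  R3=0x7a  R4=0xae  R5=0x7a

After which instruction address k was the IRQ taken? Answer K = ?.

after  0: R0=0x9e R1=0x74 R2=0x0e R3=0x1e R4=0xae R5=0x4a  N=0 Z=0
after  1: R0=0x9e R1=0x74 R2=0x0e R3=0x7a R4=0xae R5=0x4a  N=0 Z=0
after  2: R0=0x9e R1=0x74 R2=0x0e R3=0x7a R4=0xae R5=0x90  N=1 Z=0
after  3: R0=0x9e R1=0x74 R2=0x0e R3=0x7a R4=0xae R5=0x16  N=0 Z=0
after  4: R0=0x9e R1=0x74 R2=0x0e R3=0x7a R4=0xae R5=0x2a  N=0 Z=0
after  5: R0=0x9e R1=0x74 R2=0x0e R3=0x7a R4=0xae R5=0x7a  N=0 Z=0
-- IRQ taken; context saved, return-PC = 6 --

K = 5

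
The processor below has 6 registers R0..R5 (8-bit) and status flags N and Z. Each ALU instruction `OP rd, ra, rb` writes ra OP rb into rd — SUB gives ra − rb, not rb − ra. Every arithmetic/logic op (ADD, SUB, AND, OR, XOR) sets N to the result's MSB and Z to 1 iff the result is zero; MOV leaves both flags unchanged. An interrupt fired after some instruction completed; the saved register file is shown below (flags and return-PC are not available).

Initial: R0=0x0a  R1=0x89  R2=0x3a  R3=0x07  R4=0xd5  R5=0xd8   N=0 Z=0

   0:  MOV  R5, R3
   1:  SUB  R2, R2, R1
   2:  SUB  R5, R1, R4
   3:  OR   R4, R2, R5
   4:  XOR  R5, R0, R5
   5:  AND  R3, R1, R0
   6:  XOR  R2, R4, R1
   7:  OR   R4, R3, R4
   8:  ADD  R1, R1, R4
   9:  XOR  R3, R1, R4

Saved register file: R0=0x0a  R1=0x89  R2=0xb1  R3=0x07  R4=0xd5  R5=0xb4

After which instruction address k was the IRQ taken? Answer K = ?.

after  0: R0=0x0a R1=0x89 R2=0x3a R3=0x07 R4=0xd5 R5=0x07  N=0 Z=0
after  1: R0=0x0a R1=0x89 R2=0xb1 R3=0x07 R4=0xd5 R5=0x07  N=1 Z=0
after  2: R0=0x0a R1=0x89 R2=0xb1 R3=0x07 R4=0xd5 R5=0xb4  N=1 Z=0
-- IRQ taken; context saved, return-PC = 3 --

K = 2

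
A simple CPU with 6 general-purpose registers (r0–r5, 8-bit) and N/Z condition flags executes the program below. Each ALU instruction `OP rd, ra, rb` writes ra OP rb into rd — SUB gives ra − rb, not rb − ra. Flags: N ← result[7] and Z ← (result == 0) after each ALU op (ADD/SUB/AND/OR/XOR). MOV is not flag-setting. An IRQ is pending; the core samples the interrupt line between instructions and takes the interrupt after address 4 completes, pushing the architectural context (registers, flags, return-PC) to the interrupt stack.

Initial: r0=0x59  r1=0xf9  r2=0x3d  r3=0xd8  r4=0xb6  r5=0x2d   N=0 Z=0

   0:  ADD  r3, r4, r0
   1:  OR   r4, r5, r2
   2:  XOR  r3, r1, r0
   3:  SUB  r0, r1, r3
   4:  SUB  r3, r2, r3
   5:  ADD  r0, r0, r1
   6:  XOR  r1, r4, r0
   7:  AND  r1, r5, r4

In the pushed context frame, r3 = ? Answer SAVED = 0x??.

after  0: r0=0x59 r1=0xf9 r2=0x3d r3=0x0f r4=0xb6 r5=0x2d  N=0 Z=0
after  1: r0=0x59 r1=0xf9 r2=0x3d r3=0x0f r4=0x3d r5=0x2d  N=0 Z=0
after  2: r0=0x59 r1=0xf9 r2=0x3d r3=0xa0 r4=0x3d r5=0x2d  N=1 Z=0
after  3: r0=0x59 r1=0xf9 r2=0x3d r3=0xa0 r4=0x3d r5=0x2d  N=0 Z=0
after  4: r0=0x59 r1=0xf9 r2=0x3d r3=0x9d r4=0x3d r5=0x2d  N=1 Z=0
-- IRQ taken; context saved, return-PC = 5 --

SAVED = 0x9d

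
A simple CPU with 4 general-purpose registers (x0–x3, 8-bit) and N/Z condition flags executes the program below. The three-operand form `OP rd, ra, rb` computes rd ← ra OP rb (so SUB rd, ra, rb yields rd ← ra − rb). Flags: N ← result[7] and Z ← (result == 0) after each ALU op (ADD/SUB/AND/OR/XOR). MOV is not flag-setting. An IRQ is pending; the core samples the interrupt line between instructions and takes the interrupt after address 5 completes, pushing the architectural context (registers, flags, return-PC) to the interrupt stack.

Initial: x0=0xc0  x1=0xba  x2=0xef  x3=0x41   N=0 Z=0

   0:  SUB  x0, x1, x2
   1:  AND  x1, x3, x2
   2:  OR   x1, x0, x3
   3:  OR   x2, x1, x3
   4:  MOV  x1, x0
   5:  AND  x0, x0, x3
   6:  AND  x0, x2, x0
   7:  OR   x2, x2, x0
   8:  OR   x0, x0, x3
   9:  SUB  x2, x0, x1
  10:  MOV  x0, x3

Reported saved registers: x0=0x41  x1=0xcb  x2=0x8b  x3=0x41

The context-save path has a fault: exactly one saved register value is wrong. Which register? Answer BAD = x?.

BAD = x2

after  0: x0=0xcb x1=0xba x2=0xef x3=0x41  N=1 Z=0
after  1: x0=0xcb x1=0x41 x2=0xef x3=0x41  N=0 Z=0
after  2: x0=0xcb x1=0xcb x2=0xef x3=0x41  N=1 Z=0
after  3: x0=0xcb x1=0xcb x2=0xcb x3=0x41  N=1 Z=0
after  4: x0=0xcb x1=0xcb x2=0xcb x3=0x41  N=1 Z=0
after  5: x0=0x41 x1=0xcb x2=0xcb x3=0x41  N=0 Z=0
-- IRQ taken; context saved, return-PC = 6 --
mismatch: x2: reported 0x8b vs actual 0xcb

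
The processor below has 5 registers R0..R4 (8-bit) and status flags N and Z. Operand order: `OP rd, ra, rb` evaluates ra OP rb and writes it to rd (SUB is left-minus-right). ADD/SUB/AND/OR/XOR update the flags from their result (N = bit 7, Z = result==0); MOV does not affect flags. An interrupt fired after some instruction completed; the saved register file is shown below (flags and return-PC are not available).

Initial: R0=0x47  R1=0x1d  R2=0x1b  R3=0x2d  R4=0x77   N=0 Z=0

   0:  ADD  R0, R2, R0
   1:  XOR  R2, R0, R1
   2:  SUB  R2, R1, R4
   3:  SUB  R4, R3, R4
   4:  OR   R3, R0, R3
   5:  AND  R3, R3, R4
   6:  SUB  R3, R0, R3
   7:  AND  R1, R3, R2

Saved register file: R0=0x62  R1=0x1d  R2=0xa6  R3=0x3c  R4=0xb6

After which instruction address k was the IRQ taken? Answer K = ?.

K = 6

after  0: R0=0x62 R1=0x1d R2=0x1b R3=0x2d R4=0x77  N=0 Z=0
after  1: R0=0x62 R1=0x1d R2=0x7f R3=0x2d R4=0x77  N=0 Z=0
after  2: R0=0x62 R1=0x1d R2=0xa6 R3=0x2d R4=0x77  N=1 Z=0
after  3: R0=0x62 R1=0x1d R2=0xa6 R3=0x2d R4=0xb6  N=1 Z=0
after  4: R0=0x62 R1=0x1d R2=0xa6 R3=0x6f R4=0xb6  N=0 Z=0
after  5: R0=0x62 R1=0x1d R2=0xa6 R3=0x26 R4=0xb6  N=0 Z=0
after  6: R0=0x62 R1=0x1d R2=0xa6 R3=0x3c R4=0xb6  N=0 Z=0
-- IRQ taken; context saved, return-PC = 7 --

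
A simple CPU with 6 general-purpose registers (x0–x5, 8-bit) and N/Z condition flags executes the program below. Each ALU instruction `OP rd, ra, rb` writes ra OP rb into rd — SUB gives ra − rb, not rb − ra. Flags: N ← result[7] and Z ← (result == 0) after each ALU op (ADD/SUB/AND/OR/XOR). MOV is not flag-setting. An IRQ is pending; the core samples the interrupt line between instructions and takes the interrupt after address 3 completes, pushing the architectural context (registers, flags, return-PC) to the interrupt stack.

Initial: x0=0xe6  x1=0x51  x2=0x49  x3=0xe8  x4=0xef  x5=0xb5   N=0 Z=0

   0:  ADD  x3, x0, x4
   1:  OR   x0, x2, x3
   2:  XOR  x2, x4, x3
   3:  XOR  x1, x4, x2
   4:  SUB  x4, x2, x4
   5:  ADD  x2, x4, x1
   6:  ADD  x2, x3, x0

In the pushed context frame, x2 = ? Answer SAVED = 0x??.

after  0: x0=0xe6 x1=0x51 x2=0x49 x3=0xd5 x4=0xef x5=0xb5  N=1 Z=0
after  1: x0=0xdd x1=0x51 x2=0x49 x3=0xd5 x4=0xef x5=0xb5  N=1 Z=0
after  2: x0=0xdd x1=0x51 x2=0x3a x3=0xd5 x4=0xef x5=0xb5  N=0 Z=0
after  3: x0=0xdd x1=0xd5 x2=0x3a x3=0xd5 x4=0xef x5=0xb5  N=1 Z=0
-- IRQ taken; context saved, return-PC = 4 --

SAVED = 0x3a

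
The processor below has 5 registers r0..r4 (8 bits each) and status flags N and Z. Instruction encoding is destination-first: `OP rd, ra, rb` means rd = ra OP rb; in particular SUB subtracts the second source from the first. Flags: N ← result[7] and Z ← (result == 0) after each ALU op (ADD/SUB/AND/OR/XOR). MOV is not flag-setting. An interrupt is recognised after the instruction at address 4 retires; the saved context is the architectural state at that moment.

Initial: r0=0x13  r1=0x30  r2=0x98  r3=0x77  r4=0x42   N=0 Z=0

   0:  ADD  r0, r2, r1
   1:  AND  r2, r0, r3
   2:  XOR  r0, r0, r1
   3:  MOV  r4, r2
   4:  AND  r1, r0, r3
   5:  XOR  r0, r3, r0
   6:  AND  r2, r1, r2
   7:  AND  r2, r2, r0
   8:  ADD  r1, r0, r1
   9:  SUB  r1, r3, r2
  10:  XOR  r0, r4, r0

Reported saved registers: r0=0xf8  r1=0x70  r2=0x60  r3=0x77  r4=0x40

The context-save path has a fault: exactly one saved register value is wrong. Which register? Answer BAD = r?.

BAD = r2

after  0: r0=0xc8 r1=0x30 r2=0x98 r3=0x77 r4=0x42  N=1 Z=0
after  1: r0=0xc8 r1=0x30 r2=0x40 r3=0x77 r4=0x42  N=0 Z=0
after  2: r0=0xf8 r1=0x30 r2=0x40 r3=0x77 r4=0x42  N=1 Z=0
after  3: r0=0xf8 r1=0x30 r2=0x40 r3=0x77 r4=0x40  N=1 Z=0
after  4: r0=0xf8 r1=0x70 r2=0x40 r3=0x77 r4=0x40  N=0 Z=0
-- IRQ taken; context saved, return-PC = 5 --
mismatch: r2: reported 0x60 vs actual 0x40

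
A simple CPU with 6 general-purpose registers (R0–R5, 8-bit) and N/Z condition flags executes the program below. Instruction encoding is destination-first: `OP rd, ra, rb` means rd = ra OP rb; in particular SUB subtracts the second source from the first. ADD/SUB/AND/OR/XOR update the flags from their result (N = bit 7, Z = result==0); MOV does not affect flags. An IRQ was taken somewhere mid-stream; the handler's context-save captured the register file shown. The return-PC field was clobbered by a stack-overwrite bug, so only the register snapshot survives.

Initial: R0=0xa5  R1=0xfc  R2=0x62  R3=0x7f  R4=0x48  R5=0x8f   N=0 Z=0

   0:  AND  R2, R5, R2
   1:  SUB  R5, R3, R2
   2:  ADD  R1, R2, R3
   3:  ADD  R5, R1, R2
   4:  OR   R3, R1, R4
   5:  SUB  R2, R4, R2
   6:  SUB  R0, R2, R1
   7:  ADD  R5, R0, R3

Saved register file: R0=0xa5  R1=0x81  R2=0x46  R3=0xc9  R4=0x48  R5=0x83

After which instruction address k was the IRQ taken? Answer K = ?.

after  0: R0=0xa5 R1=0xfc R2=0x02 R3=0x7f R4=0x48 R5=0x8f  N=0 Z=0
after  1: R0=0xa5 R1=0xfc R2=0x02 R3=0x7f R4=0x48 R5=0x7d  N=0 Z=0
after  2: R0=0xa5 R1=0x81 R2=0x02 R3=0x7f R4=0x48 R5=0x7d  N=1 Z=0
after  3: R0=0xa5 R1=0x81 R2=0x02 R3=0x7f R4=0x48 R5=0x83  N=1 Z=0
after  4: R0=0xa5 R1=0x81 R2=0x02 R3=0xc9 R4=0x48 R5=0x83  N=1 Z=0
after  5: R0=0xa5 R1=0x81 R2=0x46 R3=0xc9 R4=0x48 R5=0x83  N=0 Z=0
-- IRQ taken; context saved, return-PC = 6 --

K = 5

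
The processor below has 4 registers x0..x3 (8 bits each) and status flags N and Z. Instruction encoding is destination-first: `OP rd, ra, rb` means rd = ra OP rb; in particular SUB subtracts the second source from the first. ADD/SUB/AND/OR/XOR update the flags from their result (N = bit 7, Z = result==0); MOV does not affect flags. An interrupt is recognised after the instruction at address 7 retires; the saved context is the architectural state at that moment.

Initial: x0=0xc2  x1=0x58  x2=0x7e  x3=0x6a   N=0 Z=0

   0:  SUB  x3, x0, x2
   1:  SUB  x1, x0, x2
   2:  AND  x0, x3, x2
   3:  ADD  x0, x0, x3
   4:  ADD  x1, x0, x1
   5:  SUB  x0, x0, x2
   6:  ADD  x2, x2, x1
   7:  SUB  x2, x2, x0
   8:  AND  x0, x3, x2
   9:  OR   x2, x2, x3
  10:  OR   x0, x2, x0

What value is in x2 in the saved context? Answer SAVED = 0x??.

SAVED = 0x40

after  0: x0=0xc2 x1=0x58 x2=0x7e x3=0x44  N=0 Z=0
after  1: x0=0xc2 x1=0x44 x2=0x7e x3=0x44  N=0 Z=0
after  2: x0=0x44 x1=0x44 x2=0x7e x3=0x44  N=0 Z=0
after  3: x0=0x88 x1=0x44 x2=0x7e x3=0x44  N=1 Z=0
after  4: x0=0x88 x1=0xcc x2=0x7e x3=0x44  N=1 Z=0
after  5: x0=0x0a x1=0xcc x2=0x7e x3=0x44  N=0 Z=0
after  6: x0=0x0a x1=0xcc x2=0x4a x3=0x44  N=0 Z=0
after  7: x0=0x0a x1=0xcc x2=0x40 x3=0x44  N=0 Z=0
-- IRQ taken; context saved, return-PC = 8 --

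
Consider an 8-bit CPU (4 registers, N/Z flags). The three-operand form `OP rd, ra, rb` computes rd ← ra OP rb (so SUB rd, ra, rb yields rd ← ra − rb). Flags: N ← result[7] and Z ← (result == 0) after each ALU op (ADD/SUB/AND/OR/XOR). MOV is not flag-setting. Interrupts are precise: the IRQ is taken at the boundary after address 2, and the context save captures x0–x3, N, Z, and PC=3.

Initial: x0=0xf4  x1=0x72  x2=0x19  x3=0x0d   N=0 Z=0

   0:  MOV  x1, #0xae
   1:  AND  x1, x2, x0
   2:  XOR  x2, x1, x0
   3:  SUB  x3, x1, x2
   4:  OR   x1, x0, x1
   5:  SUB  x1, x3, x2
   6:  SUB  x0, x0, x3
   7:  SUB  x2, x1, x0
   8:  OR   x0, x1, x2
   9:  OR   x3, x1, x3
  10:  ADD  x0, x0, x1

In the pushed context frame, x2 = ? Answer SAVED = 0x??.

after  0: x0=0xf4 x1=0xae x2=0x19 x3=0x0d  N=0 Z=0
after  1: x0=0xf4 x1=0x10 x2=0x19 x3=0x0d  N=0 Z=0
after  2: x0=0xf4 x1=0x10 x2=0xe4 x3=0x0d  N=1 Z=0
-- IRQ taken; context saved, return-PC = 3 --

SAVED = 0xe4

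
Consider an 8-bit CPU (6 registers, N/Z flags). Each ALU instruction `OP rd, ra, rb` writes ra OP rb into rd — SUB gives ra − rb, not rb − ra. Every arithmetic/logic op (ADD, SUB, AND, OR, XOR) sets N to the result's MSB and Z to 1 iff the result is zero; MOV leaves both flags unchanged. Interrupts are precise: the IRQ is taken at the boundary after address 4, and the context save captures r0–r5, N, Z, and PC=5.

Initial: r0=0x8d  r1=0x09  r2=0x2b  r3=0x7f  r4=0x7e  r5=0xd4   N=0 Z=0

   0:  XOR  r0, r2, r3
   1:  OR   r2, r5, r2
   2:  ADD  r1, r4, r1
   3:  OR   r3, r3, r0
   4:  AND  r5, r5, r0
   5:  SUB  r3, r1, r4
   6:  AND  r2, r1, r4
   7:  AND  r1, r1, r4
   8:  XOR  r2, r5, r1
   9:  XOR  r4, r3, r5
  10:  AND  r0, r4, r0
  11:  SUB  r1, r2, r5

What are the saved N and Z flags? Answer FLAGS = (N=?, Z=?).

after  0: r0=0x54 r1=0x09 r2=0x2b r3=0x7f r4=0x7e r5=0xd4  N=0 Z=0
after  1: r0=0x54 r1=0x09 r2=0xff r3=0x7f r4=0x7e r5=0xd4  N=1 Z=0
after  2: r0=0x54 r1=0x87 r2=0xff r3=0x7f r4=0x7e r5=0xd4  N=1 Z=0
after  3: r0=0x54 r1=0x87 r2=0xff r3=0x7f r4=0x7e r5=0xd4  N=0 Z=0
after  4: r0=0x54 r1=0x87 r2=0xff r3=0x7f r4=0x7e r5=0x54  N=0 Z=0
-- IRQ taken; context saved, return-PC = 5 --

FLAGS = (N=0, Z=0)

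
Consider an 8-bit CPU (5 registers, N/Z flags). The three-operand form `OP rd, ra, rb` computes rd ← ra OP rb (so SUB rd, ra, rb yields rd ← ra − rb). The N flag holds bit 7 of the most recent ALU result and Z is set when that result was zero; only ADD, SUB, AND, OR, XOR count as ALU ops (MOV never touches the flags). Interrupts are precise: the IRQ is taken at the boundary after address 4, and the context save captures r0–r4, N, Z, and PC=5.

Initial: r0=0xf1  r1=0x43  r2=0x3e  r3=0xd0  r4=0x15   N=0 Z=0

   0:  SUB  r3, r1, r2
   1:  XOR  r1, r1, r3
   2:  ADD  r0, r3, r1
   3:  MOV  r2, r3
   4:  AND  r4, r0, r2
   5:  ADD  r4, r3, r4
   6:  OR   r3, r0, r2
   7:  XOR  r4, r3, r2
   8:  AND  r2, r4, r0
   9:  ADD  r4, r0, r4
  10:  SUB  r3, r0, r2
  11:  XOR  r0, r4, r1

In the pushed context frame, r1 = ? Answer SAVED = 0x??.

after  0: r0=0xf1 r1=0x43 r2=0x3e r3=0x05 r4=0x15  N=0 Z=0
after  1: r0=0xf1 r1=0x46 r2=0x3e r3=0x05 r4=0x15  N=0 Z=0
after  2: r0=0x4b r1=0x46 r2=0x3e r3=0x05 r4=0x15  N=0 Z=0
after  3: r0=0x4b r1=0x46 r2=0x05 r3=0x05 r4=0x15  N=0 Z=0
after  4: r0=0x4b r1=0x46 r2=0x05 r3=0x05 r4=0x01  N=0 Z=0
-- IRQ taken; context saved, return-PC = 5 --

SAVED = 0x46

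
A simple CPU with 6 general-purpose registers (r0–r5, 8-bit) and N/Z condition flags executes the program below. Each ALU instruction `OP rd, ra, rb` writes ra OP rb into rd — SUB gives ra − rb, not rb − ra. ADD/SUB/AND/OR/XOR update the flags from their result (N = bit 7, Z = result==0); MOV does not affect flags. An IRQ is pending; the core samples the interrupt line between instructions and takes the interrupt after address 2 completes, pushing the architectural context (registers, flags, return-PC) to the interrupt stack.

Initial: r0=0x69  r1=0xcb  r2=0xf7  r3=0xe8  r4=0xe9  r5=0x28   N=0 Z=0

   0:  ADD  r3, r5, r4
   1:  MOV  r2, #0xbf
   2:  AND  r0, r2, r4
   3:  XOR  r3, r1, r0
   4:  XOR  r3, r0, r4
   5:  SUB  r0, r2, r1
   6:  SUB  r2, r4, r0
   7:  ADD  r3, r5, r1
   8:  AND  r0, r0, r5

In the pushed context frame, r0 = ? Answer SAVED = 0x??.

SAVED = 0xa9

after  0: r0=0x69 r1=0xcb r2=0xf7 r3=0x11 r4=0xe9 r5=0x28  N=0 Z=0
after  1: r0=0x69 r1=0xcb r2=0xbf r3=0x11 r4=0xe9 r5=0x28  N=0 Z=0
after  2: r0=0xa9 r1=0xcb r2=0xbf r3=0x11 r4=0xe9 r5=0x28  N=1 Z=0
-- IRQ taken; context saved, return-PC = 3 --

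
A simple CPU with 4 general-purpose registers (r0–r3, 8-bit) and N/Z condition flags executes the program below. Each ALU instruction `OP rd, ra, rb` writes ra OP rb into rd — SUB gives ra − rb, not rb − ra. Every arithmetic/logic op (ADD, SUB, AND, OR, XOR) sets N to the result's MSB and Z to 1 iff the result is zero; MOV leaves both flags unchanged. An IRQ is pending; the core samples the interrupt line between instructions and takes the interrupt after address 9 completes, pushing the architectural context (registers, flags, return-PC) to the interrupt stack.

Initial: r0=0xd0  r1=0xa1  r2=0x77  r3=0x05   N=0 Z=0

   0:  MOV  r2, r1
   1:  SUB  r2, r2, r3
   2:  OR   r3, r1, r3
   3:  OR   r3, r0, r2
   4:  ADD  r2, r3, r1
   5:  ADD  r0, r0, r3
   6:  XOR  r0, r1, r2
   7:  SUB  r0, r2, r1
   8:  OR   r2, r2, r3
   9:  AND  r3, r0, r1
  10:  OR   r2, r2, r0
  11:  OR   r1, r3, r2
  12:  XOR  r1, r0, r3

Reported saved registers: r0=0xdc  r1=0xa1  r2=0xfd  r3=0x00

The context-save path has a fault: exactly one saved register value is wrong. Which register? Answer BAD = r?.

after  0: r0=0xd0 r1=0xa1 r2=0xa1 r3=0x05  N=0 Z=0
after  1: r0=0xd0 r1=0xa1 r2=0x9c r3=0x05  N=1 Z=0
after  2: r0=0xd0 r1=0xa1 r2=0x9c r3=0xa5  N=1 Z=0
after  3: r0=0xd0 r1=0xa1 r2=0x9c r3=0xdc  N=1 Z=0
after  4: r0=0xd0 r1=0xa1 r2=0x7d r3=0xdc  N=0 Z=0
after  5: r0=0xac r1=0xa1 r2=0x7d r3=0xdc  N=1 Z=0
after  6: r0=0xdc r1=0xa1 r2=0x7d r3=0xdc  N=1 Z=0
after  7: r0=0xdc r1=0xa1 r2=0x7d r3=0xdc  N=1 Z=0
after  8: r0=0xdc r1=0xa1 r2=0xfd r3=0xdc  N=1 Z=0
after  9: r0=0xdc r1=0xa1 r2=0xfd r3=0x80  N=1 Z=0
-- IRQ taken; context saved, return-PC = 10 --
mismatch: r3: reported 0x00 vs actual 0x80

BAD = r3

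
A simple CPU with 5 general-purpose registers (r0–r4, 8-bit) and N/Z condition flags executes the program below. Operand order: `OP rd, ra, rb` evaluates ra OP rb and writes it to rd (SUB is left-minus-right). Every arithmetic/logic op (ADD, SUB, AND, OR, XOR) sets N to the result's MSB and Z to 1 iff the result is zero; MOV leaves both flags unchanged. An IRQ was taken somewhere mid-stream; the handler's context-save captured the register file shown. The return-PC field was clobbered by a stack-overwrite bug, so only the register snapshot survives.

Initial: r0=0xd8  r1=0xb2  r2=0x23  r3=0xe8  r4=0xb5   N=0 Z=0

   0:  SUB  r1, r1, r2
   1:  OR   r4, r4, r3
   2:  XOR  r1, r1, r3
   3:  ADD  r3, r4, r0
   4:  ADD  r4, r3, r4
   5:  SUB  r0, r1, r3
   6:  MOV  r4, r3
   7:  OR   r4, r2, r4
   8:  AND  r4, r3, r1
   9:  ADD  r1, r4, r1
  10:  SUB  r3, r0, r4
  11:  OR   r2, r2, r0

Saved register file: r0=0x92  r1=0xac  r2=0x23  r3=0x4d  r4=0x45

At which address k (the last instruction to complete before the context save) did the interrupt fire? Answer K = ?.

after  0: r0=0xd8 r1=0x8f r2=0x23 r3=0xe8 r4=0xb5  N=1 Z=0
after  1: r0=0xd8 r1=0x8f r2=0x23 r3=0xe8 r4=0xfd  N=1 Z=0
after  2: r0=0xd8 r1=0x67 r2=0x23 r3=0xe8 r4=0xfd  N=0 Z=0
after  3: r0=0xd8 r1=0x67 r2=0x23 r3=0xd5 r4=0xfd  N=1 Z=0
after  4: r0=0xd8 r1=0x67 r2=0x23 r3=0xd5 r4=0xd2  N=1 Z=0
after  5: r0=0x92 r1=0x67 r2=0x23 r3=0xd5 r4=0xd2  N=1 Z=0
after  6: r0=0x92 r1=0x67 r2=0x23 r3=0xd5 r4=0xd5  N=1 Z=0
after  7: r0=0x92 r1=0x67 r2=0x23 r3=0xd5 r4=0xf7  N=1 Z=0
after  8: r0=0x92 r1=0x67 r2=0x23 r3=0xd5 r4=0x45  N=0 Z=0
after  9: r0=0x92 r1=0xac r2=0x23 r3=0xd5 r4=0x45  N=1 Z=0
after 10: r0=0x92 r1=0xac r2=0x23 r3=0x4d r4=0x45  N=0 Z=0
-- IRQ taken; context saved, return-PC = 11 --

K = 10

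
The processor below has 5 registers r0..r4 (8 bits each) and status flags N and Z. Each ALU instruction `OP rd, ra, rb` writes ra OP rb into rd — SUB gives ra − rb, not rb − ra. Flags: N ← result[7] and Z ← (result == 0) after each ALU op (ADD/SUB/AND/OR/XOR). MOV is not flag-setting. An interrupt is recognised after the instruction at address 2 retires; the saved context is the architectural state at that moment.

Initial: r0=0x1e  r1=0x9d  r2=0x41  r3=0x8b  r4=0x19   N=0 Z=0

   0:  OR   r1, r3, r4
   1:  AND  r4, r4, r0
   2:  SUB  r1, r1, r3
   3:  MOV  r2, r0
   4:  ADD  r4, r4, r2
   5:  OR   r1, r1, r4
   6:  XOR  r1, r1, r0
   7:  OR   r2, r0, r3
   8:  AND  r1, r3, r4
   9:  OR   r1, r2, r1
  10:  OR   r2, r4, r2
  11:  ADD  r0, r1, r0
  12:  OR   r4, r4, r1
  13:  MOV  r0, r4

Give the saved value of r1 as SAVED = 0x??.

SAVED = 0x10

after  0: r0=0x1e r1=0x9b r2=0x41 r3=0x8b r4=0x19  N=1 Z=0
after  1: r0=0x1e r1=0x9b r2=0x41 r3=0x8b r4=0x18  N=0 Z=0
after  2: r0=0x1e r1=0x10 r2=0x41 r3=0x8b r4=0x18  N=0 Z=0
-- IRQ taken; context saved, return-PC = 3 --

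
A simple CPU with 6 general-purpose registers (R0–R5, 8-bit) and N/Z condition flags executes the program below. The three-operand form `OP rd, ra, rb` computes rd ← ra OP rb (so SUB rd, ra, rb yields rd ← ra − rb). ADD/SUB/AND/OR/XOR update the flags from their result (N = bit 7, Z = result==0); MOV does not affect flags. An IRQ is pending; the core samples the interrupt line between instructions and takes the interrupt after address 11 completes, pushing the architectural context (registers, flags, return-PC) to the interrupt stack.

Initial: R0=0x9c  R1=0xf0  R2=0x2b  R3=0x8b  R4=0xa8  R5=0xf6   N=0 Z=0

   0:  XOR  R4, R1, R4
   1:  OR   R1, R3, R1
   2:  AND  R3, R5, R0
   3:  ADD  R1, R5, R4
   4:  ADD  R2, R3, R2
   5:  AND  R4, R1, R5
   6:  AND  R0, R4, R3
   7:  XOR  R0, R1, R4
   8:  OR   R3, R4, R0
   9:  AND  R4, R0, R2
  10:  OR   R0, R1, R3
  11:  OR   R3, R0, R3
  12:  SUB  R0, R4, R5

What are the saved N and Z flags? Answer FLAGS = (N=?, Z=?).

after  0: R0=0x9c R1=0xf0 R2=0x2b R3=0x8b R4=0x58 R5=0xf6  N=0 Z=0
after  1: R0=0x9c R1=0xfb R2=0x2b R3=0x8b R4=0x58 R5=0xf6  N=1 Z=0
after  2: R0=0x9c R1=0xfb R2=0x2b R3=0x94 R4=0x58 R5=0xf6  N=1 Z=0
after  3: R0=0x9c R1=0x4e R2=0x2b R3=0x94 R4=0x58 R5=0xf6  N=0 Z=0
after  4: R0=0x9c R1=0x4e R2=0xbf R3=0x94 R4=0x58 R5=0xf6  N=1 Z=0
after  5: R0=0x9c R1=0x4e R2=0xbf R3=0x94 R4=0x46 R5=0xf6  N=0 Z=0
after  6: R0=0x04 R1=0x4e R2=0xbf R3=0x94 R4=0x46 R5=0xf6  N=0 Z=0
after  7: R0=0x08 R1=0x4e R2=0xbf R3=0x94 R4=0x46 R5=0xf6  N=0 Z=0
after  8: R0=0x08 R1=0x4e R2=0xbf R3=0x4e R4=0x46 R5=0xf6  N=0 Z=0
after  9: R0=0x08 R1=0x4e R2=0xbf R3=0x4e R4=0x08 R5=0xf6  N=0 Z=0
after 10: R0=0x4e R1=0x4e R2=0xbf R3=0x4e R4=0x08 R5=0xf6  N=0 Z=0
after 11: R0=0x4e R1=0x4e R2=0xbf R3=0x4e R4=0x08 R5=0xf6  N=0 Z=0
-- IRQ taken; context saved, return-PC = 12 --

FLAGS = (N=0, Z=0)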